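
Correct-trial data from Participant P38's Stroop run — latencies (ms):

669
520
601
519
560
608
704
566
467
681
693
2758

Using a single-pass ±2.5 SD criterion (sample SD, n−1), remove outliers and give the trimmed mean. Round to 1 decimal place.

598.9 ms

n = 12, ΣRT = 9346, M = 778.833
Σ(x−M)² = 4337445.67; s = √(4337445.67/11) = 627.944
Cutoffs: 778.833 ± 2.5·627.944 → [-791.0, 2348.7]
Outside: 2758 → excluded.
Retained (n=11): Σ = 6588, mean = 6588/11 = 598.909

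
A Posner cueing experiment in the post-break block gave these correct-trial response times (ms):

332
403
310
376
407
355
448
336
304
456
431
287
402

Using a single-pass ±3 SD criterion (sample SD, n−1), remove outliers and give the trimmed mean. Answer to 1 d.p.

n = 13, ΣRT = 4847, M = 372.846
Σ(x−M)² = 38283.69; s = √(38283.69/12) = 56.483
Cutoffs: 372.846 ± 3·56.483 → [203.4, 542.3]
No RTs fall outside the cutoffs; all 13 retained. Mean = 4847/13 = 372.846

372.8 ms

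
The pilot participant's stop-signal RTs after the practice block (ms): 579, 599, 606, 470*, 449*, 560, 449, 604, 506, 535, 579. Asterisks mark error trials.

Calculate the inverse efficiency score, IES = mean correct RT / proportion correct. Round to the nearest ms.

681 ms

Correct trials (n=9): 579, 599, 606, 560, 449, 604, 506, 535, 579
Mean correct RT = 5017/9 = 557.4444 ms
Proportion correct = 9/11
IES = 557.4444 / (9/11) = 681.321 ms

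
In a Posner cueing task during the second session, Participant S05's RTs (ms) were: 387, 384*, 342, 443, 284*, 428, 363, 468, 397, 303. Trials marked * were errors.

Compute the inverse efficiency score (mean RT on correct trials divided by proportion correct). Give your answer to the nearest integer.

Correct trials (n=8): 387, 342, 443, 428, 363, 468, 397, 303
Mean correct RT = 3131/8 = 391.3750 ms
Proportion correct = 8/10
IES = 391.3750 / (8/10) = 489.219 ms

489 ms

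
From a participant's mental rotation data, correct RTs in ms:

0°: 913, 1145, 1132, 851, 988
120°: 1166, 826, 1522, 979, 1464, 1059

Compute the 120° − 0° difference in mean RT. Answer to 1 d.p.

163.5 ms

M(0°) = 5029/5 = 1005.800
M(120°) = 7016/6 = 1169.333
Difference = 1169.333 − 1005.800 = 163.533 ms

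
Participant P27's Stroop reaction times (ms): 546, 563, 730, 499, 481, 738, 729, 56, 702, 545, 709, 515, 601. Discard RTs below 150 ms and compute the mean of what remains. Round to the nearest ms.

613 ms

Excluded: 56
Retained (n=12): Σ = 7358
Mean = 7358/12 = 613.1667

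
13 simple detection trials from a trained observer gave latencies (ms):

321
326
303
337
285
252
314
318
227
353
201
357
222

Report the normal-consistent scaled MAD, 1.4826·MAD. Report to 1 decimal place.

43.0 ms

Sorted: 201, 222, 227, 252, 285, 303, 314, 318, 321, 326, 337, 353, 357 → median = 314
|x − 314| sorted: 0, 4, 7, 11, 12, 23, 29, 39, 43, 62, 87, 92, 113 → MAD = 29
Robust SD ≈ 1.4826 × 29 = 42.995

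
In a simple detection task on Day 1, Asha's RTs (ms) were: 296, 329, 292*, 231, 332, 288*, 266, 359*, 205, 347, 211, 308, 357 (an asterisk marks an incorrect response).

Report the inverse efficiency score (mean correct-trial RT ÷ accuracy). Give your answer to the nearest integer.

Correct trials (n=10): 296, 329, 231, 332, 266, 205, 347, 211, 308, 357
Mean correct RT = 2882/10 = 288.2000 ms
Proportion correct = 10/13
IES = 288.2000 / (10/13) = 374.660 ms

375 ms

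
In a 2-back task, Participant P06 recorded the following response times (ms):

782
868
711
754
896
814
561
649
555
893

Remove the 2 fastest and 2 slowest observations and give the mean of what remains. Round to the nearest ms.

Sorted: 555, 561, 649, 711, 754, 782, 814, 868, 893, 896
Drop lowest 2 (555, 561) and highest 2 (893, 896)
Remaining (n=6): Σ = 4578, mean = 4578/6 = 763.000

763 ms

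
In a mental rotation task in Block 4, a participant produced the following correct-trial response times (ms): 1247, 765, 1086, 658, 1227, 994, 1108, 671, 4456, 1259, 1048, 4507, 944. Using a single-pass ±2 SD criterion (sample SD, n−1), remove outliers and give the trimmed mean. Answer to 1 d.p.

n = 13, ΣRT = 19970, M = 1536.154
Σ(x−M)² = 20990577.69; s = √(20990577.69/12) = 1322.579
Cutoffs: 1536.154 ± 2·1322.579 → [-1109.0, 4181.3]
Outside: 4456, 4507 → excluded.
Retained (n=11): Σ = 11007, mean = 11007/11 = 1000.636

1000.6 ms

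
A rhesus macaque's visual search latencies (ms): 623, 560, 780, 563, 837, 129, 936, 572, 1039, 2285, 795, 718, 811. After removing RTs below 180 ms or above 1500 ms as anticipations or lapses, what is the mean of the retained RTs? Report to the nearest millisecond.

Excluded: 129, 2285
Retained (n=11): Σ = 8234
Mean = 8234/11 = 748.5455

749 ms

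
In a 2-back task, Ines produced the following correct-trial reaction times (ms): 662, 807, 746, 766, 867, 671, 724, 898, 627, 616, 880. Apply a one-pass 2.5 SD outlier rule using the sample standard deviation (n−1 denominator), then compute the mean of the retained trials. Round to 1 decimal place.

n = 11, ΣRT = 8264, M = 751.273
Σ(x−M)² = 103742.18; s = √(103742.18/10) = 101.854
Cutoffs: 751.273 ± 2.5·101.854 → [496.6, 1005.9]
No RTs fall outside the cutoffs; all 11 retained. Mean = 8264/11 = 751.273

751.3 ms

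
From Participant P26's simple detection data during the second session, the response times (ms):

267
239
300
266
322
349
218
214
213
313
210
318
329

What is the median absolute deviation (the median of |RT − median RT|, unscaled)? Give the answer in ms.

51 ms

Sorted: 210, 213, 214, 218, 239, 266, 267, 300, 313, 318, 322, 329, 349 → median = 267
|x − 267|: 0, 28, 33, 1, 55, 82, 49, 53, 54, 46, 57, 51, 62
Sorted deviations: 0, 1, 28, 33, 46, 49, 51, 53, 54, 55, 57, 62, 82 → MAD = 51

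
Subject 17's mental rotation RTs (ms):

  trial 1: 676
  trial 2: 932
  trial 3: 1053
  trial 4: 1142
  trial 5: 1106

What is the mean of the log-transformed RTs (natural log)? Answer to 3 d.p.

6.872

ln(RT): 6.5162, 6.8373, 6.9594, 7.0405, 7.0085
Σ ln(RT) = 34.3620
Mean = 34.3620/5 = 6.87239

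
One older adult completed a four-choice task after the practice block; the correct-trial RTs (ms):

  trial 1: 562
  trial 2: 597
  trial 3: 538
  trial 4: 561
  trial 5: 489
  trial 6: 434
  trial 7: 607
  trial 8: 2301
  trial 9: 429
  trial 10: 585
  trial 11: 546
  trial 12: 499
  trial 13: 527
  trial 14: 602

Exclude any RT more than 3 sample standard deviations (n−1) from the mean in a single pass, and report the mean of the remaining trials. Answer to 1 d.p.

n = 14, ΣRT = 9277, M = 662.643
Σ(x−M)² = 2933123.21; s = √(2933123.21/13) = 475.000
Cutoffs: 662.643 ± 3·475.000 → [-762.4, 2087.6]
Outside: 2301 → excluded.
Retained (n=13): Σ = 6976, mean = 6976/13 = 536.615

536.6 ms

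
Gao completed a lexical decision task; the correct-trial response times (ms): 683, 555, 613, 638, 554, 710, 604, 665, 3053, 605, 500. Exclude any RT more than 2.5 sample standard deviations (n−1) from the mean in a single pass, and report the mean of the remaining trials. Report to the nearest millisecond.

613 ms

n = 11, ΣRT = 9180, M = 834.545
Σ(x−M)² = 5451090.73; s = √(5451090.73/10) = 738.315
Cutoffs: 834.545 ± 2.5·738.315 → [-1011.2, 2680.3]
Outside: 3053 → excluded.
Retained (n=10): Σ = 6127, mean = 6127/10 = 612.700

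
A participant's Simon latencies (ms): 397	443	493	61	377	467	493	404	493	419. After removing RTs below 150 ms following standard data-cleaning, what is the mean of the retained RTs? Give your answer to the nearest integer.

Excluded: 61
Retained (n=9): Σ = 3986
Mean = 3986/9 = 442.8889

443 ms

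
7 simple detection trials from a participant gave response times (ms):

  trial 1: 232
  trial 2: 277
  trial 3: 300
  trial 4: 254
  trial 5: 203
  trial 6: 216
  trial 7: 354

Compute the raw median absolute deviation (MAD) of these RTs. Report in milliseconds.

38 ms

Sorted: 203, 216, 232, 254, 277, 300, 354 → median = 254
|x − 254|: 22, 23, 46, 0, 51, 38, 100
Sorted deviations: 0, 22, 23, 38, 46, 51, 100 → MAD = 38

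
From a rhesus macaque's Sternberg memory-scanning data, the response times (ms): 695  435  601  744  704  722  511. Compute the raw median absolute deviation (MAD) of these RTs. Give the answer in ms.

Sorted: 435, 511, 601, 695, 704, 722, 744 → median = 695
|x − 695|: 0, 260, 94, 49, 9, 27, 184
Sorted deviations: 0, 9, 27, 49, 94, 184, 260 → MAD = 49

49 ms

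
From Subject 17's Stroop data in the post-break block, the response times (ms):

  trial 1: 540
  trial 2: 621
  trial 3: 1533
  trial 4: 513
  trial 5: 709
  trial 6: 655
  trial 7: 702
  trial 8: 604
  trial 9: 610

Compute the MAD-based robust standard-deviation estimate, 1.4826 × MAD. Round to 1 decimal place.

Sorted: 513, 540, 604, 610, 621, 655, 702, 709, 1533 → median = 621
|x − 621| sorted: 0, 11, 17, 34, 81, 81, 88, 108, 912 → MAD = 81
Robust SD ≈ 1.4826 × 81 = 120.091

120.1 ms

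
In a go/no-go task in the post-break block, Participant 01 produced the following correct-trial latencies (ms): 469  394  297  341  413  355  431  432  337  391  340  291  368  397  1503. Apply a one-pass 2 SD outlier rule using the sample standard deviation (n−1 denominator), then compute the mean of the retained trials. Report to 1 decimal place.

375.4 ms

n = 15, ΣRT = 6759, M = 450.600
Σ(x−M)² = 1221833.60; s = √(1221833.60/14) = 295.421
Cutoffs: 450.600 ± 2·295.421 → [-140.2, 1041.4]
Outside: 1503 → excluded.
Retained (n=14): Σ = 5256, mean = 5256/14 = 375.429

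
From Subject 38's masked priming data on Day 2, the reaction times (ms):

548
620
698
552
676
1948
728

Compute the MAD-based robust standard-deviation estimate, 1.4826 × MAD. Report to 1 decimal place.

83.0 ms

Sorted: 548, 552, 620, 676, 698, 728, 1948 → median = 676
|x − 676| sorted: 0, 22, 52, 56, 124, 128, 1272 → MAD = 56
Robust SD ≈ 1.4826 × 56 = 83.026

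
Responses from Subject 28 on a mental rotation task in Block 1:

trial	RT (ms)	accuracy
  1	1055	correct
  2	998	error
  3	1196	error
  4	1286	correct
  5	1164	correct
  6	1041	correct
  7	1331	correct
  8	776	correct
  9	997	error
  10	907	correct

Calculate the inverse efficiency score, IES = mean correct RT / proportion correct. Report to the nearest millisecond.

Correct trials (n=7): 1055, 1286, 1164, 1041, 1331, 776, 907
Mean correct RT = 7560/7 = 1080.0000 ms
Proportion correct = 7/10
IES = 1080.0000 / (7/10) = 1542.857 ms

1543 ms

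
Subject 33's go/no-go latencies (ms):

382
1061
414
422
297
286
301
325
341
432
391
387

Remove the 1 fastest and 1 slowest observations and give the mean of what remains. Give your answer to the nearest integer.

369 ms

Sorted: 286, 297, 301, 325, 341, 382, 387, 391, 414, 422, 432, 1061
Drop lowest 1 (286) and highest 1 (1061)
Remaining (n=10): Σ = 3692, mean = 3692/10 = 369.200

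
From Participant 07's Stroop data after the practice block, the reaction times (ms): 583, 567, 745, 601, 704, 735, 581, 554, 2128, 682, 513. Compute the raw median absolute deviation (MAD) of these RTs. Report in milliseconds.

81 ms

Sorted: 513, 554, 567, 581, 583, 601, 682, 704, 735, 745, 2128 → median = 601
|x − 601|: 18, 34, 144, 0, 103, 134, 20, 47, 1527, 81, 88
Sorted deviations: 0, 18, 20, 34, 47, 81, 88, 103, 134, 144, 1527 → MAD = 81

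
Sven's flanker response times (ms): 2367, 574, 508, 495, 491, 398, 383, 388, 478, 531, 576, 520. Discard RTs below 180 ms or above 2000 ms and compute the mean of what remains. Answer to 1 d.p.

Excluded: 2367
Retained (n=11): Σ = 5342
Mean = 5342/11 = 485.6364

485.6 ms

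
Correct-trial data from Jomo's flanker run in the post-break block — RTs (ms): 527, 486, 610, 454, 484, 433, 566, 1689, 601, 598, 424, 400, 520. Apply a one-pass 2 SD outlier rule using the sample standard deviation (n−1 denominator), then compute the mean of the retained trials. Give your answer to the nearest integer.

n = 13, ΣRT = 7792, M = 599.385
Σ(x−M)² = 1345539.08; s = √(1345539.08/12) = 334.856
Cutoffs: 599.385 ± 2·334.856 → [-70.3, 1269.1]
Outside: 1689 → excluded.
Retained (n=12): Σ = 6103, mean = 6103/12 = 508.583

509 ms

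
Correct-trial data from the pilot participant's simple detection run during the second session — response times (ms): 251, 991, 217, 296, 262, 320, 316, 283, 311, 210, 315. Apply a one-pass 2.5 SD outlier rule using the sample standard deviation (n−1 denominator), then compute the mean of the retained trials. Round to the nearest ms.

278 ms

n = 11, ΣRT = 3772, M = 342.909
Σ(x−M)² = 477368.91; s = √(477368.91/10) = 218.488
Cutoffs: 342.909 ± 2.5·218.488 → [-203.3, 889.1]
Outside: 991 → excluded.
Retained (n=10): Σ = 2781, mean = 2781/10 = 278.100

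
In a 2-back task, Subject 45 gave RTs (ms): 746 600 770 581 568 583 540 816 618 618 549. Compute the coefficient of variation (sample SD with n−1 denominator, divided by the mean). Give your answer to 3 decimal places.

n = 11, Σ = 6989, M = 635.3636
Σ(x−M)² = 91638.545; s = √(91638.545/10) = 95.7280
CV = 95.7280 / 635.3636 = 0.15067

0.151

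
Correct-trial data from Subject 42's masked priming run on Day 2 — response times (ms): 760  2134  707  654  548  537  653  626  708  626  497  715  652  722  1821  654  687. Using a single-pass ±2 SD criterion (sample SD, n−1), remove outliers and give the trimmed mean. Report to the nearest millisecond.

650 ms

n = 17, ΣRT = 13701, M = 805.941
Σ(x−M)² = 3237366.94; s = √(3237366.94/16) = 449.817
Cutoffs: 805.941 ± 2·449.817 → [-93.7, 1705.6]
Outside: 1821, 2134 → excluded.
Retained (n=15): Σ = 9746, mean = 9746/15 = 649.733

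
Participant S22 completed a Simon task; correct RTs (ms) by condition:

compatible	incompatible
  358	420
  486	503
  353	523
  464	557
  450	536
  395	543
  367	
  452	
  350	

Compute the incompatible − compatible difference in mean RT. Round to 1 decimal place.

105.3 ms

M(compatible) = 3675/9 = 408.333
M(incompatible) = 3082/6 = 513.667
Difference = 513.667 − 408.333 = 105.333 ms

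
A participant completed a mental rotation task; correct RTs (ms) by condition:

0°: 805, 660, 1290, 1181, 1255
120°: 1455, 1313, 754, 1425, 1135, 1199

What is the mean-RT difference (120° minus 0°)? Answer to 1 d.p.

175.3 ms

M(0°) = 5191/5 = 1038.200
M(120°) = 7281/6 = 1213.500
Difference = 1213.500 − 1038.200 = 175.300 ms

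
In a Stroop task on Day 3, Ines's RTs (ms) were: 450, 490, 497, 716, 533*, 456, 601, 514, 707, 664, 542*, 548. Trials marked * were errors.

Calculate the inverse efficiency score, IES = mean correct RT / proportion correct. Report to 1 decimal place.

Correct trials (n=10): 450, 490, 497, 716, 456, 601, 514, 707, 664, 548
Mean correct RT = 5643/10 = 564.3000 ms
Proportion correct = 10/12
IES = 564.3000 / (10/12) = 677.160 ms

677.2 ms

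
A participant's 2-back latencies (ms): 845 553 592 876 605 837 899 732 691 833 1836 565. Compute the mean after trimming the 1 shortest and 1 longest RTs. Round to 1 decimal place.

747.5 ms

Sorted: 553, 565, 592, 605, 691, 732, 833, 837, 845, 876, 899, 1836
Drop lowest 1 (553) and highest 1 (1836)
Remaining (n=10): Σ = 7475, mean = 7475/10 = 747.500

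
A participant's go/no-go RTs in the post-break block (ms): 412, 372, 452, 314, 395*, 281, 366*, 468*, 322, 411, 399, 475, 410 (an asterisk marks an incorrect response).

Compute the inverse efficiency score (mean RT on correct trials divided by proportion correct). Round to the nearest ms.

Correct trials (n=10): 412, 372, 452, 314, 281, 322, 411, 399, 475, 410
Mean correct RT = 3848/10 = 384.8000 ms
Proportion correct = 10/13
IES = 384.8000 / (10/13) = 500.240 ms

500 ms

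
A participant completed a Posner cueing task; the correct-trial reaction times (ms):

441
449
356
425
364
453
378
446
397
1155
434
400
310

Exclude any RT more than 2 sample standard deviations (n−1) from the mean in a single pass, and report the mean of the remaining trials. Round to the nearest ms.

n = 13, ΣRT = 6008, M = 462.154
Σ(x−M)² = 542417.69; s = √(542417.69/12) = 212.606
Cutoffs: 462.154 ± 2·212.606 → [36.9, 887.4]
Outside: 1155 → excluded.
Retained (n=12): Σ = 4853, mean = 4853/12 = 404.417

404 ms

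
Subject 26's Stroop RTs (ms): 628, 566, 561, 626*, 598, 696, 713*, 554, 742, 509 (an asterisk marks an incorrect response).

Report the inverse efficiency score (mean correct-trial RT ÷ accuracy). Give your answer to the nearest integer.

758 ms

Correct trials (n=8): 628, 566, 561, 598, 696, 554, 742, 509
Mean correct RT = 4854/8 = 606.7500 ms
Proportion correct = 8/10
IES = 606.7500 / (8/10) = 758.438 ms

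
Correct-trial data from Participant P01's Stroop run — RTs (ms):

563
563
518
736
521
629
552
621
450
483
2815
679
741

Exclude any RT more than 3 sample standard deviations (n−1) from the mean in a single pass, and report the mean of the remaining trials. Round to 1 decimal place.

588.0 ms

n = 13, ΣRT = 9871, M = 759.308
Σ(x−M)² = 4676394.77; s = √(4676394.77/12) = 624.259
Cutoffs: 759.308 ± 3·624.259 → [-1113.5, 2632.1]
Outside: 2815 → excluded.
Retained (n=12): Σ = 7056, mean = 7056/12 = 588.000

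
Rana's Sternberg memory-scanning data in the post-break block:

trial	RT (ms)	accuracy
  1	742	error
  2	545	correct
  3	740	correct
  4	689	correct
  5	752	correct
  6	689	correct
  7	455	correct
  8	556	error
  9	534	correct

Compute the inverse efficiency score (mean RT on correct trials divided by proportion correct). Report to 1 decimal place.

Correct trials (n=7): 545, 740, 689, 752, 689, 455, 534
Mean correct RT = 4404/7 = 629.1429 ms
Proportion correct = 7/9
IES = 629.1429 / (7/9) = 808.898 ms

808.9 ms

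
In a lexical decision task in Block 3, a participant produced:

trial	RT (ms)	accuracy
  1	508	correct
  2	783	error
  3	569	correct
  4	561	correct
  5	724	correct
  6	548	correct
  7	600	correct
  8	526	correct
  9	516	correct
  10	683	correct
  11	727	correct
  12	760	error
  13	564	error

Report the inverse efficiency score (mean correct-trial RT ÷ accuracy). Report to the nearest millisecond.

775 ms

Correct trials (n=10): 508, 569, 561, 724, 548, 600, 526, 516, 683, 727
Mean correct RT = 5962/10 = 596.2000 ms
Proportion correct = 10/13
IES = 596.2000 / (10/13) = 775.060 ms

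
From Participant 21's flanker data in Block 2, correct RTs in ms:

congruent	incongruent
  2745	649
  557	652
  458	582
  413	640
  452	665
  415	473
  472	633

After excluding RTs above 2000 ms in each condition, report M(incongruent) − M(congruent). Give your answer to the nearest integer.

congruent: exclude 2745
M(congruent) = 2767/6 = 461.167
M(incongruent) = 4294/7 = 613.429
Difference = 613.429 − 461.167 = 152.262 ms

152 ms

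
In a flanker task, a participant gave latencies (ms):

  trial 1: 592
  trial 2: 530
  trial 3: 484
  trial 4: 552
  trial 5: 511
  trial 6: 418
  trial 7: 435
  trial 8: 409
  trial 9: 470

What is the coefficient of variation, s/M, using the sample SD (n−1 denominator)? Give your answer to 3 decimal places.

0.128

n = 9, Σ = 4401, M = 489.0000
Σ(x−M)² = 31486.000; s = √(31486.000/8) = 62.7356
CV = 62.7356 / 489.0000 = 0.12829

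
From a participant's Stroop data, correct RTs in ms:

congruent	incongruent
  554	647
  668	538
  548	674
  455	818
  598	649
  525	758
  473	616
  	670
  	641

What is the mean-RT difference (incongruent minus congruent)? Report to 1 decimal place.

122.0 ms

M(congruent) = 3821/7 = 545.857
M(incongruent) = 6011/9 = 667.889
Difference = 667.889 − 545.857 = 122.032 ms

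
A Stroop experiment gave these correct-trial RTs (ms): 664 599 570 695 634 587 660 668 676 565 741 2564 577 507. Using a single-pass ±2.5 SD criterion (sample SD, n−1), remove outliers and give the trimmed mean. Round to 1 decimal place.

626.4 ms

n = 14, ΣRT = 10707, M = 764.786
Σ(x−M)² = 3536766.36; s = √(3536766.36/13) = 521.593
Cutoffs: 764.786 ± 2.5·521.593 → [-539.2, 2068.8]
Outside: 2564 → excluded.
Retained (n=13): Σ = 8143, mean = 8143/13 = 626.385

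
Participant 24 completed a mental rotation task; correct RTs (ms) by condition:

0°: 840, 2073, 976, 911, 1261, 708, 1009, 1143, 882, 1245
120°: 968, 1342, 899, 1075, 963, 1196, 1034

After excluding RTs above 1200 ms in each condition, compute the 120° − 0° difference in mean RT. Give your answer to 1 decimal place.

98.4 ms

0°: exclude 2073, 1261, 1245
120°: exclude 1342
M(0°) = 6469/7 = 924.143
M(120°) = 6135/6 = 1022.500
Difference = 1022.500 − 924.143 = 98.357 ms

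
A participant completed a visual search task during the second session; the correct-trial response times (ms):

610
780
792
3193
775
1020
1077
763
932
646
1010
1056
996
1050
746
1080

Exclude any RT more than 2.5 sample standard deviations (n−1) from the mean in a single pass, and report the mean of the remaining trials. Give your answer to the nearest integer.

889 ms

n = 16, ΣRT = 16526, M = 1032.875
Σ(x−M)² = 5355451.75; s = √(5355451.75/15) = 597.520
Cutoffs: 1032.875 ± 2.5·597.520 → [-460.9, 2526.7]
Outside: 3193 → excluded.
Retained (n=15): Σ = 13333, mean = 13333/15 = 888.867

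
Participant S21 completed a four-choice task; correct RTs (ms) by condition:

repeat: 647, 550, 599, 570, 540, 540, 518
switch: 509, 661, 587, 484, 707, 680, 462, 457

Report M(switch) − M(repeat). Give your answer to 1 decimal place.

2.1 ms

M(repeat) = 3964/7 = 566.286
M(switch) = 4547/8 = 568.375
Difference = 568.375 − 566.286 = 2.089 ms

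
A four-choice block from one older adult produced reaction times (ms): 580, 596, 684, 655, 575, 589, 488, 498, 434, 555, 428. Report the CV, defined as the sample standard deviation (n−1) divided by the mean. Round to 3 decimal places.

n = 11, Σ = 6082, M = 552.9091
Σ(x−M)² = 68962.909; s = √(68962.909/10) = 83.0439
CV = 83.0439 / 552.9091 = 0.15019

0.150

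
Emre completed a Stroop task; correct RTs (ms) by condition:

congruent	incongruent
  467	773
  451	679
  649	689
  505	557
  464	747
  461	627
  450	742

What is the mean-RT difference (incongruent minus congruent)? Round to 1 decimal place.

195.3 ms

M(congruent) = 3447/7 = 492.429
M(incongruent) = 4814/7 = 687.714
Difference = 687.714 − 492.429 = 195.286 ms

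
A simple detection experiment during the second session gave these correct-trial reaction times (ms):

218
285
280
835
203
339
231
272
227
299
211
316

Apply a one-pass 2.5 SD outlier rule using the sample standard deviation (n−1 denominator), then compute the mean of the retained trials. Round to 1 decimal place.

n = 12, ΣRT = 3716, M = 309.667
Σ(x−M)² = 322434.67; s = √(322434.67/11) = 171.208
Cutoffs: 309.667 ± 2.5·171.208 → [-118.4, 737.7]
Outside: 835 → excluded.
Retained (n=11): Σ = 2881, mean = 2881/11 = 261.909

261.9 ms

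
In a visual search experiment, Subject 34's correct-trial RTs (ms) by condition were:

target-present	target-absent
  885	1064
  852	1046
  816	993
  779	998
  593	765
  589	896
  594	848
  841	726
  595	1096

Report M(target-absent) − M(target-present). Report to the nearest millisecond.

210 ms

M(target-present) = 6544/9 = 727.111
M(target-absent) = 8432/9 = 936.889
Difference = 936.889 − 727.111 = 209.778 ms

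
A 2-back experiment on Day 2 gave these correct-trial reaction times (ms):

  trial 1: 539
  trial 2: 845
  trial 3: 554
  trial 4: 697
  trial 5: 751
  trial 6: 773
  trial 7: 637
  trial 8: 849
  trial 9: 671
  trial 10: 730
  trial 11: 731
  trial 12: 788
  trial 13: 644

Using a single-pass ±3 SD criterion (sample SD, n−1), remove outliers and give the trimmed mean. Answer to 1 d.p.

n = 13, ΣRT = 9209, M = 708.385
Σ(x−M)² = 115039.08; s = √(115039.08/12) = 97.911
Cutoffs: 708.385 ± 3·97.911 → [414.7, 1002.1]
No RTs fall outside the cutoffs; all 13 retained. Mean = 9209/13 = 708.385

708.4 ms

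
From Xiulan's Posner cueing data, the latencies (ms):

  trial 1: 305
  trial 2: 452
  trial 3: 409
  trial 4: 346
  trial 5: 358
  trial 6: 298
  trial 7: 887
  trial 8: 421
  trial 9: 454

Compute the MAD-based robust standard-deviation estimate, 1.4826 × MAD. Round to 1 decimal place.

Sorted: 298, 305, 346, 358, 409, 421, 452, 454, 887 → median = 409
|x − 409| sorted: 0, 12, 43, 45, 51, 63, 104, 111, 478 → MAD = 51
Robust SD ≈ 1.4826 × 51 = 75.613

75.6 ms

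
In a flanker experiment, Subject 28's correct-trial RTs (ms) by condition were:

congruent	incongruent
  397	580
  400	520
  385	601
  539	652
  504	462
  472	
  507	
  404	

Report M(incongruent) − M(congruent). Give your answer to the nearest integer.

112 ms

M(congruent) = 3608/8 = 451.000
M(incongruent) = 2815/5 = 563.000
Difference = 563.000 − 451.000 = 112.000 ms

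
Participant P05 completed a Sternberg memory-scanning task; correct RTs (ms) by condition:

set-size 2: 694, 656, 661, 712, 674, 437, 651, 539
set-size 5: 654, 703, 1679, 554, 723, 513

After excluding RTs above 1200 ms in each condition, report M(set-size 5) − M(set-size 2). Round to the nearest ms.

set-size 5: exclude 1679
M(set-size 2) = 5024/8 = 628.000
M(set-size 5) = 3147/5 = 629.400
Difference = 629.400 − 628.000 = 1.400 ms

1 ms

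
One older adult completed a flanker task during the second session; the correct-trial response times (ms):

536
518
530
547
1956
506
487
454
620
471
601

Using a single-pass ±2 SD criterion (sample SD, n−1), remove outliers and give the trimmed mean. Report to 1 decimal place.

527.0 ms

n = 11, ΣRT = 7226, M = 656.909
Σ(x−M)² = 1881602.91; s = √(1881602.91/10) = 433.774
Cutoffs: 656.909 ± 2·433.774 → [-210.6, 1524.5]
Outside: 1956 → excluded.
Retained (n=10): Σ = 5270, mean = 5270/10 = 527.000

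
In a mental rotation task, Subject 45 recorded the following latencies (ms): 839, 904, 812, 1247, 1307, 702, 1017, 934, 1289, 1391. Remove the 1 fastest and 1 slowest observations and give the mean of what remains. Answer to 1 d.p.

1043.6 ms

Sorted: 702, 812, 839, 904, 934, 1017, 1247, 1289, 1307, 1391
Drop lowest 1 (702) and highest 1 (1391)
Remaining (n=8): Σ = 8349, mean = 8349/8 = 1043.625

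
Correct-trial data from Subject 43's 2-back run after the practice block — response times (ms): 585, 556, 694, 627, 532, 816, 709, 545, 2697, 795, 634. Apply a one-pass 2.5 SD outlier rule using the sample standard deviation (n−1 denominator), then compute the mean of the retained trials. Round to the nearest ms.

649 ms

n = 11, ΣRT = 9190, M = 835.455
Σ(x−M)² = 3904674.73; s = √(3904674.73/10) = 624.874
Cutoffs: 835.455 ± 2.5·624.874 → [-726.7, 2397.6]
Outside: 2697 → excluded.
Retained (n=10): Σ = 6493, mean = 6493/10 = 649.300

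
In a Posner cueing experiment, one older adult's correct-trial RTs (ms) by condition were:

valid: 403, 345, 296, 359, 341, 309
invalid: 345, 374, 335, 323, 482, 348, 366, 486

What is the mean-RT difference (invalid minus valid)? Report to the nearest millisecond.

M(valid) = 2053/6 = 342.167
M(invalid) = 3059/8 = 382.375
Difference = 382.375 − 342.167 = 40.208 ms

40 ms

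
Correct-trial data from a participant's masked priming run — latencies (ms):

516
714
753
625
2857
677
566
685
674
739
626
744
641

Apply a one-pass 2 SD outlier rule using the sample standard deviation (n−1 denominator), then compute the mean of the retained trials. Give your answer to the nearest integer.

663 ms

n = 13, ΣRT = 10817, M = 832.077
Σ(x−M)² = 4500158.92; s = √(4500158.92/12) = 612.383
Cutoffs: 832.077 ± 2·612.383 → [-392.7, 2056.8]
Outside: 2857 → excluded.
Retained (n=12): Σ = 7960, mean = 7960/12 = 663.333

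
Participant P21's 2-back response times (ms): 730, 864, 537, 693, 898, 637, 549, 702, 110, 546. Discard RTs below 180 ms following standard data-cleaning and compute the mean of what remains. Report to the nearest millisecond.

684 ms

Excluded: 110
Retained (n=9): Σ = 6156
Mean = 6156/9 = 684.0000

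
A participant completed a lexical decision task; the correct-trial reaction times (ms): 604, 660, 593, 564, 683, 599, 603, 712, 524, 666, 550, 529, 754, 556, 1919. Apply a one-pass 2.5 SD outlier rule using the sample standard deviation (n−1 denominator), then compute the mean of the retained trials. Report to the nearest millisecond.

n = 15, ΣRT = 10516, M = 701.067
Σ(x−M)² = 1654272.93; s = √(1654272.93/14) = 343.748
Cutoffs: 701.067 ± 2.5·343.748 → [-158.3, 1560.4]
Outside: 1919 → excluded.
Retained (n=14): Σ = 8597, mean = 8597/14 = 614.071

614 ms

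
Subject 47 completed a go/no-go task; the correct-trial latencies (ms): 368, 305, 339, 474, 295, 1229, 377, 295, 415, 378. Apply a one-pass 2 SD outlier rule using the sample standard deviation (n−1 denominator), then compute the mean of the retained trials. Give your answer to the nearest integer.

361 ms

n = 10, ΣRT = 4475, M = 447.500
Σ(x−M)² = 707212.50; s = √(707212.50/9) = 280.320
Cutoffs: 447.500 ± 2·280.320 → [-113.1, 1008.1]
Outside: 1229 → excluded.
Retained (n=9): Σ = 3246, mean = 3246/9 = 360.667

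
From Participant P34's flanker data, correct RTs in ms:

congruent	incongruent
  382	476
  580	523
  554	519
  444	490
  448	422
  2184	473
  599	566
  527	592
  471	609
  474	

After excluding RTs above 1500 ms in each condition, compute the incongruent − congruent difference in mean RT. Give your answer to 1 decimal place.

21.2 ms

congruent: exclude 2184
M(congruent) = 4479/9 = 497.667
M(incongruent) = 4670/9 = 518.889
Difference = 518.889 − 497.667 = 21.222 ms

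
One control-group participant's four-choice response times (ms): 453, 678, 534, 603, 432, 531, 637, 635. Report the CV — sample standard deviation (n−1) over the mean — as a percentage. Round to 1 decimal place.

16.0%

n = 8, Σ = 4503, M = 562.8750
Σ(x−M)² = 56610.875; s = √(56610.875/7) = 89.9292
CV = 89.9292 / 562.8750 = 0.15977 = 15.977%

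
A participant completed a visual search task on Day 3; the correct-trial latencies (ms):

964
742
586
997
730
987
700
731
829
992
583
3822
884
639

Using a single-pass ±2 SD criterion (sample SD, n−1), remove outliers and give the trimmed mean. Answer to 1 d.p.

797.2 ms

n = 14, ΣRT = 14186, M = 1013.286
Σ(x−M)² = 8782878.86; s = √(8782878.86/13) = 821.953
Cutoffs: 1013.286 ± 2·821.953 → [-630.6, 2657.2]
Outside: 3822 → excluded.
Retained (n=13): Σ = 10364, mean = 10364/13 = 797.231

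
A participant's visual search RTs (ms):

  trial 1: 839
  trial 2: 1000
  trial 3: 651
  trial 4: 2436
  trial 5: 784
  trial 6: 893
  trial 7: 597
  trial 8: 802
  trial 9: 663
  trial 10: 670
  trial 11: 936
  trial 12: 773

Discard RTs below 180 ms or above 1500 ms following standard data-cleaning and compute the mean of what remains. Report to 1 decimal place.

Excluded: 2436
Retained (n=11): Σ = 8608
Mean = 8608/11 = 782.5455

782.5 ms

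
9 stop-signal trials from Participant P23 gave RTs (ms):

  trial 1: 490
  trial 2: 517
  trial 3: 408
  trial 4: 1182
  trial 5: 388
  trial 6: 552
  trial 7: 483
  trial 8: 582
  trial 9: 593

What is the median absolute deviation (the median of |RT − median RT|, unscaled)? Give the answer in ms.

65 ms

Sorted: 388, 408, 483, 490, 517, 552, 582, 593, 1182 → median = 517
|x − 517|: 27, 0, 109, 665, 129, 35, 34, 65, 76
Sorted deviations: 0, 27, 34, 35, 65, 76, 109, 129, 665 → MAD = 65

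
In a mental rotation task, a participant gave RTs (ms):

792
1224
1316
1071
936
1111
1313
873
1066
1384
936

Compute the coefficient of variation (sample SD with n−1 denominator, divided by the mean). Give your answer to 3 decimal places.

0.181

n = 11, Σ = 12022, M = 1092.9091
Σ(x−M)² = 389806.909; s = √(389806.909/10) = 197.4353
CV = 197.4353 / 1092.9091 = 0.18065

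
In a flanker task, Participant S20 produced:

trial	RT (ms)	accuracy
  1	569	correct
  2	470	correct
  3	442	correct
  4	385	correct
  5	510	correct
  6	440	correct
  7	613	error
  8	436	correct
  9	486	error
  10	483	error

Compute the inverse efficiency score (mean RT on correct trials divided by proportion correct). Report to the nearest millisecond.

664 ms

Correct trials (n=7): 569, 470, 442, 385, 510, 440, 436
Mean correct RT = 3252/7 = 464.5714 ms
Proportion correct = 7/10
IES = 464.5714 / (7/10) = 663.673 ms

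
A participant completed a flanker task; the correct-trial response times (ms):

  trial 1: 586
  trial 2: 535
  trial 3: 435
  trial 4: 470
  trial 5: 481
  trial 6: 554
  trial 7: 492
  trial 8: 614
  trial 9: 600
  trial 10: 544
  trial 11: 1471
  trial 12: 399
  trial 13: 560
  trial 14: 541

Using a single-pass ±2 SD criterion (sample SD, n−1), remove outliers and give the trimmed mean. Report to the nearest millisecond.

524 ms

n = 14, ΣRT = 8282, M = 591.571
Σ(x−M)² = 882947.43; s = √(882947.43/13) = 260.613
Cutoffs: 591.571 ± 2·260.613 → [70.3, 1112.8]
Outside: 1471 → excluded.
Retained (n=13): Σ = 6811, mean = 6811/13 = 523.923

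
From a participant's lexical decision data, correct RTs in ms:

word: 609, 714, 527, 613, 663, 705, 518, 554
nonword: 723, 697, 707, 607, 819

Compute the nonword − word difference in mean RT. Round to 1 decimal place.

97.7 ms

M(word) = 4903/8 = 612.875
M(nonword) = 3553/5 = 710.600
Difference = 710.600 − 612.875 = 97.725 ms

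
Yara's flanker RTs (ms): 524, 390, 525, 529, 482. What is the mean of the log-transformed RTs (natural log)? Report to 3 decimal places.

6.188

ln(RT): 6.2615, 5.9661, 6.2634, 6.2710, 6.1779
Σ ln(RT) = 30.9400
Mean = 30.9400/5 = 6.18799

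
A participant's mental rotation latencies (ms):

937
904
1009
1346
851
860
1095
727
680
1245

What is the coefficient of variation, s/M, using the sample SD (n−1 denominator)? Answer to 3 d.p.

0.221

n = 10, Σ = 9654, M = 965.4000
Σ(x−M)² = 408790.400; s = √(408790.400/9) = 213.1224
CV = 213.1224 / 965.4000 = 0.22076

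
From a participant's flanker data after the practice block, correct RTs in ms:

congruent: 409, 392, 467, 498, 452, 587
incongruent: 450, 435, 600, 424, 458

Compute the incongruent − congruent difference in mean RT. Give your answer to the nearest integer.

6 ms

M(congruent) = 2805/6 = 467.500
M(incongruent) = 2367/5 = 473.400
Difference = 473.400 − 467.500 = 5.900 ms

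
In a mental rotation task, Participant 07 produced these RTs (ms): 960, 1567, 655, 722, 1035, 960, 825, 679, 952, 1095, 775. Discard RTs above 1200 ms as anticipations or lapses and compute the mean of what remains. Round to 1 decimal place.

Excluded: 1567
Retained (n=10): Σ = 8658
Mean = 8658/10 = 865.8000

865.8 ms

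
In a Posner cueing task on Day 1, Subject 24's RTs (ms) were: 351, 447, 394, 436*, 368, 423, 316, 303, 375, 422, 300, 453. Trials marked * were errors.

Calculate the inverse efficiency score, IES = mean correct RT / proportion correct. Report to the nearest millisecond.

412 ms

Correct trials (n=11): 351, 447, 394, 368, 423, 316, 303, 375, 422, 300, 453
Mean correct RT = 4152/11 = 377.4545 ms
Proportion correct = 11/12
IES = 377.4545 / (11/12) = 411.769 ms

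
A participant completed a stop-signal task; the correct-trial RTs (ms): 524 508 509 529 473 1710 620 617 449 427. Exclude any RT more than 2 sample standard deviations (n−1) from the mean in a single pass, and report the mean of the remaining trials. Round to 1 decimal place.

n = 10, ΣRT = 6366, M = 636.600
Σ(x−M)² = 1315814.40; s = √(1315814.40/9) = 382.363
Cutoffs: 636.600 ± 2·382.363 → [-128.1, 1401.3]
Outside: 1710 → excluded.
Retained (n=9): Σ = 4656, mean = 4656/9 = 517.333

517.3 ms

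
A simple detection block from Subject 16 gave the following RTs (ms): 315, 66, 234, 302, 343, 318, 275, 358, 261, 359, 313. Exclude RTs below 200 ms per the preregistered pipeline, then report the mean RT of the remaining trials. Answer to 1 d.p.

307.8 ms

Excluded: 66
Retained (n=10): Σ = 3078
Mean = 3078/10 = 307.8000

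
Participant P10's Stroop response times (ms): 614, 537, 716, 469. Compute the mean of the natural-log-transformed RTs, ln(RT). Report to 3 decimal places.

ln(RT): 6.4200, 6.2860, 6.5737, 6.1506
Σ ln(RT) = 25.4303
Mean = 25.4303/4 = 6.35757

6.358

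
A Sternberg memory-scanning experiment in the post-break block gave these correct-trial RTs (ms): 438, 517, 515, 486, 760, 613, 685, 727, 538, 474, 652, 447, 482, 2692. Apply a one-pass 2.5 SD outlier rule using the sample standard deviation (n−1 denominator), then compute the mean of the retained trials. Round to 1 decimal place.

564.2 ms

n = 14, ΣRT = 10026, M = 716.143
Σ(x−M)² = 4349849.71; s = √(4349849.71/13) = 578.450
Cutoffs: 716.143 ± 2.5·578.450 → [-730.0, 2162.3]
Outside: 2692 → excluded.
Retained (n=13): Σ = 7334, mean = 7334/13 = 564.154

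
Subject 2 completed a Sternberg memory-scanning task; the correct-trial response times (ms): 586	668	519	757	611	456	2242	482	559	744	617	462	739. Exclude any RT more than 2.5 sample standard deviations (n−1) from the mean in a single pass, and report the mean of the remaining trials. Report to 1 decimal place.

n = 13, ΣRT = 9442, M = 726.308
Σ(x−M)² = 2620648.77; s = √(2620648.77/12) = 467.319
Cutoffs: 726.308 ± 2.5·467.319 → [-442.0, 1894.6]
Outside: 2242 → excluded.
Retained (n=12): Σ = 7200, mean = 7200/12 = 600.000

600.0 ms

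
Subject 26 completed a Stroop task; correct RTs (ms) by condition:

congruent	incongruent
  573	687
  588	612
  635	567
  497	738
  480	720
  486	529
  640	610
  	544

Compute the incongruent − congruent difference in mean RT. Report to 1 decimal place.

68.9 ms

M(congruent) = 3899/7 = 557.000
M(incongruent) = 5007/8 = 625.875
Difference = 625.875 − 557.000 = 68.875 ms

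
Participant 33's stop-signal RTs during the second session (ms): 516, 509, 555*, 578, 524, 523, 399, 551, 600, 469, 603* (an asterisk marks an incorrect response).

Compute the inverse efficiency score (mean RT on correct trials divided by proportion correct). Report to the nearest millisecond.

Correct trials (n=9): 516, 509, 578, 524, 523, 399, 551, 600, 469
Mean correct RT = 4669/9 = 518.7778 ms
Proportion correct = 9/11
IES = 518.7778 / (9/11) = 634.062 ms

634 ms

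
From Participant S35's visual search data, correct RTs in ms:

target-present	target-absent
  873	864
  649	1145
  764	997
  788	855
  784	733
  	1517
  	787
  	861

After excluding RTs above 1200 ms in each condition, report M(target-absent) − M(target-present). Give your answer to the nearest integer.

target-absent: exclude 1517
M(target-present) = 3858/5 = 771.600
M(target-absent) = 6242/7 = 891.714
Difference = 891.714 − 771.600 = 120.114 ms

120 ms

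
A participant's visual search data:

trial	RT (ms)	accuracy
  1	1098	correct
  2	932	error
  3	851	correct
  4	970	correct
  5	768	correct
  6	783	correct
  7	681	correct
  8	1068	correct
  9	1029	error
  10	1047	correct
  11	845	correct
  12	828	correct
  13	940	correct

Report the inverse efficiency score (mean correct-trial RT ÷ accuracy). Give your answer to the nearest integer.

1061 ms

Correct trials (n=11): 1098, 851, 970, 768, 783, 681, 1068, 1047, 845, 828, 940
Mean correct RT = 9879/11 = 898.0909 ms
Proportion correct = 11/13
IES = 898.0909 / (11/13) = 1061.380 ms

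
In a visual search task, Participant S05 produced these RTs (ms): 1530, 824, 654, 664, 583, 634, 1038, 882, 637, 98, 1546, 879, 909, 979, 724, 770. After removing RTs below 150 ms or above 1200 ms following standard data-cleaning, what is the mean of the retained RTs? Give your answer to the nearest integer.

Excluded: 98, 1530, 1546
Retained (n=13): Σ = 10177
Mean = 10177/13 = 782.8462

783 ms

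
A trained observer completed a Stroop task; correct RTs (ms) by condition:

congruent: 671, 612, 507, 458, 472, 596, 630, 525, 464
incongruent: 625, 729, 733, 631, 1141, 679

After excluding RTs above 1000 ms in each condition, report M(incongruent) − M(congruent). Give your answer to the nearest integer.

incongruent: exclude 1141
M(congruent) = 4935/9 = 548.333
M(incongruent) = 3397/5 = 679.400
Difference = 679.400 − 548.333 = 131.067 ms

131 ms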